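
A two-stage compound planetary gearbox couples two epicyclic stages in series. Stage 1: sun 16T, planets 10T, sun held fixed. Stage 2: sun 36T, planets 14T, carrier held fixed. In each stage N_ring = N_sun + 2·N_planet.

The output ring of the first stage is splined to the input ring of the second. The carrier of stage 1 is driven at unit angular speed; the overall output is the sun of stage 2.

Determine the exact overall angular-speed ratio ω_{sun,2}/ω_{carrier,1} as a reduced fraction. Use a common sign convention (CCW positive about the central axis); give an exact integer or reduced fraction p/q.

-208/81

Stage 1: N_ring = 16 + 2·10 = 36
Stage 1: 16(ω_s−ω_c) = −36(ω_r−ω_c),  ω_s=0, ω_c=1
Stage 1: ω_r = 1 − (16/36)(0−1) = 13/9
  ⇒ ω_r¹/ω_c¹ = 13/9
Stage 2: N_ring = 36 + 2·14 = 64
Stage 2: 36(ω_s−ω_c) = −64(ω_r−ω_c),  ω_c=0, ω_r=1
Stage 2: ω_s = 0 − (64/36)(1−0) = -16/9
  ⇒ ω_s²/ω_r² = -16/9
Coupling ω_r² = ω_r¹ ⇒ overall = 13/9 × -16/9 = -208/81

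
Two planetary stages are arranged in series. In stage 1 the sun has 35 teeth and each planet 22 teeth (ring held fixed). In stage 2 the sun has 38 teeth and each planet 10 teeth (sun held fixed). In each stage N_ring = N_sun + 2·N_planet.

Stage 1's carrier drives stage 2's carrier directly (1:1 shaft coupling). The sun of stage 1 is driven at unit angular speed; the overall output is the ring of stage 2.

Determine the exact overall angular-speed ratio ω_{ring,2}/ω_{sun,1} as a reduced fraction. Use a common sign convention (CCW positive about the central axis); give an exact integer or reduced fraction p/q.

Stage 1: N_ring = 35 + 2·22 = 79
Stage 1: 35(ω_s−ω_c) = −79(ω_r−ω_c),  ω_r=0, ω_s=1
Stage 1: 35(1−ω_c) = −79(0−ω_c)  ⇒  114ω_c = 35  ⇒  ω_c = 35/114
  ⇒ ω_c¹/ω_s¹ = 35/114
Stage 2: N_ring = 38 + 2·10 = 58
Stage 2: 38(ω_s−ω_c) = −58(ω_r−ω_c),  ω_s=0, ω_c=1
Stage 2: ω_r = 1 − (38/58)(0−1) = 48/29
  ⇒ ω_r²/ω_c² = 48/29
Coupling ω_c² = ω_c¹ ⇒ overall = 35/114 × 48/29 = 280/551

280/551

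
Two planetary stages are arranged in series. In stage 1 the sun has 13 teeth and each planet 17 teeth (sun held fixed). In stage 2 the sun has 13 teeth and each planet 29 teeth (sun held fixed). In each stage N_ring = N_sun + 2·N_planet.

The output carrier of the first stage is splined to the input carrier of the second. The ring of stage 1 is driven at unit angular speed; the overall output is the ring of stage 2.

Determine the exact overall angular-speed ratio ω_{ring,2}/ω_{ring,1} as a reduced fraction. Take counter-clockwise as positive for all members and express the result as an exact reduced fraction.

329/355

Stage 1: N_ring = 13 + 2·17 = 47
Stage 1: 13(ω_s−ω_c) = −47(ω_r−ω_c),  ω_s=0, ω_r=1
Stage 1: 13(0−ω_c) = −47(1−ω_c)  ⇒  60ω_c = 47  ⇒  ω_c = 47/60
  ⇒ ω_c¹/ω_r¹ = 47/60
Stage 2: N_ring = 13 + 2·29 = 71
Stage 2: 13(ω_s−ω_c) = −71(ω_r−ω_c),  ω_s=0, ω_c=1
Stage 2: ω_r = 1 − (13/71)(0−1) = 84/71
  ⇒ ω_r²/ω_c² = 84/71
Coupling ω_c² = ω_c¹ ⇒ overall = 47/60 × 84/71 = 329/355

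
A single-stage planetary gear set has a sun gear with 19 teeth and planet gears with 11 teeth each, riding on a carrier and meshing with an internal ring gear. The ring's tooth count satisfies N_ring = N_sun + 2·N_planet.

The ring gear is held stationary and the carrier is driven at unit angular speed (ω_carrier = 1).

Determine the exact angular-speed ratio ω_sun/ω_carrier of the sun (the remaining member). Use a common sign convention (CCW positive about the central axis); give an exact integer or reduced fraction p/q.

60/19

N_ring = 19 + 2·11 = 41
19(ω_s−ω_c) = −41(ω_r−ω_c),  ω_r=0, ω_c=1
ω_s = 1 − (41/19)(0−1) = 60/19
ω_s/ω_c = 60/19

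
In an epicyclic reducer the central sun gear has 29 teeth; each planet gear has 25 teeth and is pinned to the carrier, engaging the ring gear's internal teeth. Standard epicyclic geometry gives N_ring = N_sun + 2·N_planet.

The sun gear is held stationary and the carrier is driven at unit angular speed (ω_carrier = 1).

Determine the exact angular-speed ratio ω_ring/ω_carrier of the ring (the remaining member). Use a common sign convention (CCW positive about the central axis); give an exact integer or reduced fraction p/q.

N_ring = 29 + 2·25 = 79
29(ω_s−ω_c) = −79(ω_r−ω_c),  ω_s=0, ω_c=1
ω_r = 1 − (29/79)(0−1) = 108/79
ω_r/ω_c = 108/79

108/79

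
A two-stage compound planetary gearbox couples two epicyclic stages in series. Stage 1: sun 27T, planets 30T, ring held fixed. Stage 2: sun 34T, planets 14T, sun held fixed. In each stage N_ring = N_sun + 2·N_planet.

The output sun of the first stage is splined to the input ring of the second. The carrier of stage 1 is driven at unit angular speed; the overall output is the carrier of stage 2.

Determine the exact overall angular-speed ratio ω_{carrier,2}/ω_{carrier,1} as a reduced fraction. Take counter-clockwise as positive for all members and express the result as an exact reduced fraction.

589/216

Stage 1: N_ring = 27 + 2·30 = 87
Stage 1: 27(ω_s−ω_c) = −87(ω_r−ω_c),  ω_r=0, ω_c=1
Stage 1: ω_s = 1 − (87/27)(0−1) = 38/9
  ⇒ ω_s¹/ω_c¹ = 38/9
Stage 2: N_ring = 34 + 2·14 = 62
Stage 2: 34(ω_s−ω_c) = −62(ω_r−ω_c),  ω_s=0, ω_r=1
Stage 2: 34(0−ω_c) = −62(1−ω_c)  ⇒  96ω_c = 62  ⇒  ω_c = 31/48
  ⇒ ω_c²/ω_r² = 31/48
Coupling ω_r² = ω_s¹ ⇒ overall = 38/9 × 31/48 = 589/216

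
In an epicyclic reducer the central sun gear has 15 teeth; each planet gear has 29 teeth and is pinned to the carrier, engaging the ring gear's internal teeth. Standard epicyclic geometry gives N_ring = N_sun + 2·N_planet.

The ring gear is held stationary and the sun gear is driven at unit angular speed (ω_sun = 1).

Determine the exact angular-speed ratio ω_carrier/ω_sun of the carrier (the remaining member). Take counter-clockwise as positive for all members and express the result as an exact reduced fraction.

15/88

N_ring = 15 + 2·29 = 73
15(ω_s−ω_c) = −73(ω_r−ω_c),  ω_r=0, ω_s=1
15(1−ω_c) = −73(0−ω_c)  ⇒  88ω_c = 15  ⇒  ω_c = 15/88
ω_c/ω_s = 15/88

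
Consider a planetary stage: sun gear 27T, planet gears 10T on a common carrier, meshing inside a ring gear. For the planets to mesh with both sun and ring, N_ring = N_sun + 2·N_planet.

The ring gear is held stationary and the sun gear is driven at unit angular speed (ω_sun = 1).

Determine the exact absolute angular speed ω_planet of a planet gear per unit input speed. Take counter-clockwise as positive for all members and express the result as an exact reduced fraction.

-27/20

N_ring = 27 + 2·10 = 47
27(ω_s−ω_c) = −47(ω_r−ω_c),  ω_r=0, ω_s=1
27(1−ω_c) = −47(0−ω_c)  ⇒  74ω_c = 27  ⇒  ω_c = 27/74
sun–planet: 27·(1−27/74) = −10·(ω_p−ω_c)  ⇒  ω_p−ω_c = −(27/10)·(47/74) = -1269/740
ω_p = 27/74 − 1269/740 = -27/20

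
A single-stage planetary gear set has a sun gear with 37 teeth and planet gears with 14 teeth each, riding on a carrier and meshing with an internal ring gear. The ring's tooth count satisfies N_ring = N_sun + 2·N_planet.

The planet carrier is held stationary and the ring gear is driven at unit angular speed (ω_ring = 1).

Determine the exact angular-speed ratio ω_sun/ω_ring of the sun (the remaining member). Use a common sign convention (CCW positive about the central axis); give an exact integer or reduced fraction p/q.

N_ring = 37 + 2·14 = 65
37(ω_s−ω_c) = −65(ω_r−ω_c),  ω_c=0, ω_r=1
ω_s = 0 − (65/37)(1−0) = -65/37
ω_s/ω_r = -65/37

-65/37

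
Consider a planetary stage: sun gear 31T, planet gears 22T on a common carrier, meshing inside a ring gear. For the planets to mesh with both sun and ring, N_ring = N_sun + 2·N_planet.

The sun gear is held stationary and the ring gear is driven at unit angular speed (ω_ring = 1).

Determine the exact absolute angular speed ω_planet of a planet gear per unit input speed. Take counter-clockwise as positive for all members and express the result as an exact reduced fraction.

75/44

N_ring = 31 + 2·22 = 75
31(ω_s−ω_c) = −75(ω_r−ω_c),  ω_s=0, ω_r=1
31(0−ω_c) = −75(1−ω_c)  ⇒  106ω_c = 75  ⇒  ω_c = 75/106
sun–planet: 31·(0−75/106) = −22·(ω_p−ω_c)  ⇒  ω_p−ω_c = −(31/22)·(-75/106) = 2325/2332
ω_p = 75/106 + 2325/2332 = 75/44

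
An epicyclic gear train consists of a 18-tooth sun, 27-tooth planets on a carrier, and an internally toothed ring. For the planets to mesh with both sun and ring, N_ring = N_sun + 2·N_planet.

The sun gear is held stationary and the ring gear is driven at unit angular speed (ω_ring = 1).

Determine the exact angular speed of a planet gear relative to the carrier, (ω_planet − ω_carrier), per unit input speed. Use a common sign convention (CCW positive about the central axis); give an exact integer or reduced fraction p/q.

N_ring = 18 + 2·27 = 72
18(ω_s−ω_c) = −72(ω_r−ω_c),  ω_s=0, ω_r=1
18(0−ω_c) = −72(1−ω_c)  ⇒  90ω_c = 72  ⇒  ω_c = 4/5
sun–planet: 18·(0−4/5) = −27·(ω_p−ω_c)  ⇒  ω_p−ω_c = −(18/27)·(-4/5) = 8/15

8/15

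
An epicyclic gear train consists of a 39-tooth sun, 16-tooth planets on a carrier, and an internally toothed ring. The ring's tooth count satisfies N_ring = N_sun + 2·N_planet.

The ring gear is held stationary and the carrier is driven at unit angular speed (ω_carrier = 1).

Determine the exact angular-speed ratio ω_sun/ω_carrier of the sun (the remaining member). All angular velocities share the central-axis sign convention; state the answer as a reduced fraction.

N_ring = 39 + 2·16 = 71
39(ω_s−ω_c) = −71(ω_r−ω_c),  ω_r=0, ω_c=1
ω_s = 1 − (71/39)(0−1) = 110/39
ω_s/ω_c = 110/39

110/39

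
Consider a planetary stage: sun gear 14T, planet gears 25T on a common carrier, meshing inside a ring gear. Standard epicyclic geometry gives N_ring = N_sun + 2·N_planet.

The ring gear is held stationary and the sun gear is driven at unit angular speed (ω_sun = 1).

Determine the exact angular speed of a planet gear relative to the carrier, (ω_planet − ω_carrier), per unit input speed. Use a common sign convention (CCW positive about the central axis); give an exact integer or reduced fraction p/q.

-448/975

N_ring = 14 + 2·25 = 64
14(ω_s−ω_c) = −64(ω_r−ω_c),  ω_r=0, ω_s=1
14(1−ω_c) = −64(0−ω_c)  ⇒  78ω_c = 14  ⇒  ω_c = 7/39
sun–planet: 14·(1−7/39) = −25·(ω_p−ω_c)  ⇒  ω_p−ω_c = −(14/25)·(32/39) = -448/975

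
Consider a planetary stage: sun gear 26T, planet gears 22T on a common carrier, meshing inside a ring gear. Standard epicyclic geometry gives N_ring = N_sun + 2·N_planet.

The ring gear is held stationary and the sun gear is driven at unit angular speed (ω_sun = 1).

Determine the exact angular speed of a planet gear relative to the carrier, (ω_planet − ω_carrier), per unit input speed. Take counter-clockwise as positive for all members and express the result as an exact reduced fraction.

-455/528

N_ring = 26 + 2·22 = 70
26(ω_s−ω_c) = −70(ω_r−ω_c),  ω_r=0, ω_s=1
26(1−ω_c) = −70(0−ω_c)  ⇒  96ω_c = 26  ⇒  ω_c = 13/48
sun–planet: 26·(1−13/48) = −22·(ω_p−ω_c)  ⇒  ω_p−ω_c = −(26/22)·(35/48) = -455/528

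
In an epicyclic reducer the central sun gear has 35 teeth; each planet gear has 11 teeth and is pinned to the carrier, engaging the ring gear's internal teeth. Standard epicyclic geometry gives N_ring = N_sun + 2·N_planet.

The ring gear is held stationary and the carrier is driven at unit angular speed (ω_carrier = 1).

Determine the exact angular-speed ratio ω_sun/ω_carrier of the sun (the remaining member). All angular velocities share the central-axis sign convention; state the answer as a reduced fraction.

N_ring = 35 + 2·11 = 57
35(ω_s−ω_c) = −57(ω_r−ω_c),  ω_r=0, ω_c=1
ω_s = 1 − (57/35)(0−1) = 92/35
ω_s/ω_c = 92/35

92/35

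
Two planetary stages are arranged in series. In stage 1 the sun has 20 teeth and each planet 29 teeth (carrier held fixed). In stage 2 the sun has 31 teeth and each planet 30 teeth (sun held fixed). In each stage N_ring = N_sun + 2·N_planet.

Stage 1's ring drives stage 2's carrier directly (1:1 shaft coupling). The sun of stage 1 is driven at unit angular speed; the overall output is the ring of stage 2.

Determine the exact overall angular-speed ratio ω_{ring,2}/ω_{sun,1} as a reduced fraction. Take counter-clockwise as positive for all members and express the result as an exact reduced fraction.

-1220/3549

Stage 1: N_ring = 20 + 2·29 = 78
Stage 1: 20(ω_s−ω_c) = −78(ω_r−ω_c),  ω_c=0, ω_s=1
Stage 1: ω_r = 0 − (20/78)(1−0) = -10/39
  ⇒ ω_r¹/ω_s¹ = -10/39
Stage 2: N_ring = 31 + 2·30 = 91
Stage 2: 31(ω_s−ω_c) = −91(ω_r−ω_c),  ω_s=0, ω_c=1
Stage 2: ω_r = 1 − (31/91)(0−1) = 122/91
  ⇒ ω_r²/ω_c² = 122/91
Coupling ω_c² = ω_r¹ ⇒ overall = -10/39 × 122/91 = -1220/3549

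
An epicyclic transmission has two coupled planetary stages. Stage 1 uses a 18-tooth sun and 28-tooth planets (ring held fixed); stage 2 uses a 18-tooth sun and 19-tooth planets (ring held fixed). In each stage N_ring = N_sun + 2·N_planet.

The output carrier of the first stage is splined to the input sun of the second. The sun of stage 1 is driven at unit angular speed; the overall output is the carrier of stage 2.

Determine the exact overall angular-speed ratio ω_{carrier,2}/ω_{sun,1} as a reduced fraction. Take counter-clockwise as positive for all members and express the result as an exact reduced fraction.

81/1702

Stage 1: N_ring = 18 + 2·28 = 74
Stage 1: 18(ω_s−ω_c) = −74(ω_r−ω_c),  ω_r=0, ω_s=1
Stage 1: 18(1−ω_c) = −74(0−ω_c)  ⇒  92ω_c = 18  ⇒  ω_c = 9/46
  ⇒ ω_c¹/ω_s¹ = 9/46
Stage 2: N_ring = 18 + 2·19 = 56
Stage 2: 18(ω_s−ω_c) = −56(ω_r−ω_c),  ω_r=0, ω_s=1
Stage 2: 18(1−ω_c) = −56(0−ω_c)  ⇒  74ω_c = 18  ⇒  ω_c = 9/37
  ⇒ ω_c²/ω_s² = 9/37
Coupling ω_s² = ω_c¹ ⇒ overall = 9/46 × 9/37 = 81/1702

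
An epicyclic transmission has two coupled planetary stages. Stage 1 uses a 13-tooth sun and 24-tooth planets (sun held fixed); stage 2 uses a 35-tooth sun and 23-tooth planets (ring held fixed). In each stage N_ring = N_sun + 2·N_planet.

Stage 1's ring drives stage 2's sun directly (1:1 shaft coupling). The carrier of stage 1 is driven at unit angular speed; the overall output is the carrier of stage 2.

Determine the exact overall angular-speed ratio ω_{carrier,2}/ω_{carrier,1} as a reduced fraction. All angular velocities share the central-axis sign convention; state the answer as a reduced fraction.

1295/3538

Stage 1: N_ring = 13 + 2·24 = 61
Stage 1: 13(ω_s−ω_c) = −61(ω_r−ω_c),  ω_s=0, ω_c=1
Stage 1: ω_r = 1 − (13/61)(0−1) = 74/61
  ⇒ ω_r¹/ω_c¹ = 74/61
Stage 2: N_ring = 35 + 2·23 = 81
Stage 2: 35(ω_s−ω_c) = −81(ω_r−ω_c),  ω_r=0, ω_s=1
Stage 2: 35(1−ω_c) = −81(0−ω_c)  ⇒  116ω_c = 35  ⇒  ω_c = 35/116
  ⇒ ω_c²/ω_s² = 35/116
Coupling ω_s² = ω_r¹ ⇒ overall = 74/61 × 35/116 = 1295/3538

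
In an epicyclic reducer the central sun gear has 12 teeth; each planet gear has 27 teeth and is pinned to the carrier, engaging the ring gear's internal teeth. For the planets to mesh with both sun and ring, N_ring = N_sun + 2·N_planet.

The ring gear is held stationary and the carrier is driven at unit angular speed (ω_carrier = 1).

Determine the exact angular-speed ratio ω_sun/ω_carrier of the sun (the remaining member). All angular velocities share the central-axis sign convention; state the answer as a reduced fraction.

13/2

N_ring = 12 + 2·27 = 66
12(ω_s−ω_c) = −66(ω_r−ω_c),  ω_r=0, ω_c=1
ω_s = 1 − (66/12)(0−1) = 13/2
ω_s/ω_c = 13/2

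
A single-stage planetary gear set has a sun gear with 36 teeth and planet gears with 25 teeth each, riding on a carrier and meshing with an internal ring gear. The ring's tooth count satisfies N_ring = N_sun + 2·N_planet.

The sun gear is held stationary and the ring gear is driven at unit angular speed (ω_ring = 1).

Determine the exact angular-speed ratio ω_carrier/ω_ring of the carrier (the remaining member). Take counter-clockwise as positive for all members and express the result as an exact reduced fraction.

N_ring = 36 + 2·25 = 86
36(ω_s−ω_c) = −86(ω_r−ω_c),  ω_s=0, ω_r=1
36(0−ω_c) = −86(1−ω_c)  ⇒  122ω_c = 86  ⇒  ω_c = 43/61
ω_c/ω_r = 43/61

43/61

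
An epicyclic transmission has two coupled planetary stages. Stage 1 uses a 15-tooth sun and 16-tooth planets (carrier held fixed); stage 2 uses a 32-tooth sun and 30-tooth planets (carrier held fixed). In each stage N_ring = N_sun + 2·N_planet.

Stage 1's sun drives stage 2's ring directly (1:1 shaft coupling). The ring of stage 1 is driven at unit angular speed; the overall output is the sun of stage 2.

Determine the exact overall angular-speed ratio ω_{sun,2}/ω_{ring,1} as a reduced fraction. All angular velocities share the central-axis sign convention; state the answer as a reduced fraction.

1081/120

Stage 1: N_ring = 15 + 2·16 = 47
Stage 1: 15(ω_s−ω_c) = −47(ω_r−ω_c),  ω_c=0, ω_r=1
Stage 1: ω_s = 0 − (47/15)(1−0) = -47/15
  ⇒ ω_s¹/ω_r¹ = -47/15
Stage 2: N_ring = 32 + 2·30 = 92
Stage 2: 32(ω_s−ω_c) = −92(ω_r−ω_c),  ω_c=0, ω_r=1
Stage 2: ω_s = 0 − (92/32)(1−0) = -23/8
  ⇒ ω_s²/ω_r² = -23/8
Coupling ω_r² = ω_s¹ ⇒ overall = -47/15 × -23/8 = 1081/120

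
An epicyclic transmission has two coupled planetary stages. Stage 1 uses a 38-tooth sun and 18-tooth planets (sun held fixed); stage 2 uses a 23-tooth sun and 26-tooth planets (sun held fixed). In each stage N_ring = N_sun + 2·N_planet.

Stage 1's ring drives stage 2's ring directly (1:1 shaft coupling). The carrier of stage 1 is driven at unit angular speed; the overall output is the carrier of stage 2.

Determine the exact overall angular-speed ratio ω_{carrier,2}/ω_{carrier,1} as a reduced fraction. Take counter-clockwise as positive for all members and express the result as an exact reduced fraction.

300/259

Stage 1: N_ring = 38 + 2·18 = 74
Stage 1: 38(ω_s−ω_c) = −74(ω_r−ω_c),  ω_s=0, ω_c=1
Stage 1: ω_r = 1 − (38/74)(0−1) = 56/37
  ⇒ ω_r¹/ω_c¹ = 56/37
Stage 2: N_ring = 23 + 2·26 = 75
Stage 2: 23(ω_s−ω_c) = −75(ω_r−ω_c),  ω_s=0, ω_r=1
Stage 2: 23(0−ω_c) = −75(1−ω_c)  ⇒  98ω_c = 75  ⇒  ω_c = 75/98
  ⇒ ω_c²/ω_r² = 75/98
Coupling ω_r² = ω_r¹ ⇒ overall = 56/37 × 75/98 = 300/259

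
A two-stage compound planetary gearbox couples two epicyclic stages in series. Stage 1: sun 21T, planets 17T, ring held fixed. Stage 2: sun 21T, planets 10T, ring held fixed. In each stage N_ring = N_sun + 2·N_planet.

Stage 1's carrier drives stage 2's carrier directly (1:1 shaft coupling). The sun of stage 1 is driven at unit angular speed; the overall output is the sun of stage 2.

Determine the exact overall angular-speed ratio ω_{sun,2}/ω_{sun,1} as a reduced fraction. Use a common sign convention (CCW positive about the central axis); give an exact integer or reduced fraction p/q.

Stage 1: N_ring = 21 + 2·17 = 55
Stage 1: 21(ω_s−ω_c) = −55(ω_r−ω_c),  ω_r=0, ω_s=1
Stage 1: 21(1−ω_c) = −55(0−ω_c)  ⇒  76ω_c = 21  ⇒  ω_c = 21/76
  ⇒ ω_c¹/ω_s¹ = 21/76
Stage 2: N_ring = 21 + 2·10 = 41
Stage 2: 21(ω_s−ω_c) = −41(ω_r−ω_c),  ω_r=0, ω_c=1
Stage 2: ω_s = 1 − (41/21)(0−1) = 62/21
  ⇒ ω_s²/ω_c² = 62/21
Coupling ω_c² = ω_c¹ ⇒ overall = 21/76 × 62/21 = 31/38

31/38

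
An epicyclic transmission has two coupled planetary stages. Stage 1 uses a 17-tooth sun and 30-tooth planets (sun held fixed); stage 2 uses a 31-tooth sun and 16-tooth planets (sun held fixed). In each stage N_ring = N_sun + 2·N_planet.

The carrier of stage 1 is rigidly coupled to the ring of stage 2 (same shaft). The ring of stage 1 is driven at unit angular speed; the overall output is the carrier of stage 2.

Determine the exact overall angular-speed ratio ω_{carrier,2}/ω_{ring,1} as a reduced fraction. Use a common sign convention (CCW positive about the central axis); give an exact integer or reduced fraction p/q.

4851/8836

Stage 1: N_ring = 17 + 2·30 = 77
Stage 1: 17(ω_s−ω_c) = −77(ω_r−ω_c),  ω_s=0, ω_r=1
Stage 1: 17(0−ω_c) = −77(1−ω_c)  ⇒  94ω_c = 77  ⇒  ω_c = 77/94
  ⇒ ω_c¹/ω_r¹ = 77/94
Stage 2: N_ring = 31 + 2·16 = 63
Stage 2: 31(ω_s−ω_c) = −63(ω_r−ω_c),  ω_s=0, ω_r=1
Stage 2: 31(0−ω_c) = −63(1−ω_c)  ⇒  94ω_c = 63  ⇒  ω_c = 63/94
  ⇒ ω_c²/ω_r² = 63/94
Coupling ω_r² = ω_c¹ ⇒ overall = 77/94 × 63/94 = 4851/8836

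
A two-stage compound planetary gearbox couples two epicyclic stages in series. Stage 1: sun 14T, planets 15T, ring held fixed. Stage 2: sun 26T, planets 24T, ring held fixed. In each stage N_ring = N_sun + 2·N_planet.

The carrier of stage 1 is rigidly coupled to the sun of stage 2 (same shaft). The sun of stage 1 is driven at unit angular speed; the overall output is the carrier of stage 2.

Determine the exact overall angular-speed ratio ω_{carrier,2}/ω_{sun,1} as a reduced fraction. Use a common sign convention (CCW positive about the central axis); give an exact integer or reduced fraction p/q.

Stage 1: N_ring = 14 + 2·15 = 44
Stage 1: 14(ω_s−ω_c) = −44(ω_r−ω_c),  ω_r=0, ω_s=1
Stage 1: 14(1−ω_c) = −44(0−ω_c)  ⇒  58ω_c = 14  ⇒  ω_c = 7/29
  ⇒ ω_c¹/ω_s¹ = 7/29
Stage 2: N_ring = 26 + 2·24 = 74
Stage 2: 26(ω_s−ω_c) = −74(ω_r−ω_c),  ω_r=0, ω_s=1
Stage 2: 26(1−ω_c) = −74(0−ω_c)  ⇒  100ω_c = 26  ⇒  ω_c = 13/50
  ⇒ ω_c²/ω_s² = 13/50
Coupling ω_s² = ω_c¹ ⇒ overall = 7/29 × 13/50 = 91/1450

91/1450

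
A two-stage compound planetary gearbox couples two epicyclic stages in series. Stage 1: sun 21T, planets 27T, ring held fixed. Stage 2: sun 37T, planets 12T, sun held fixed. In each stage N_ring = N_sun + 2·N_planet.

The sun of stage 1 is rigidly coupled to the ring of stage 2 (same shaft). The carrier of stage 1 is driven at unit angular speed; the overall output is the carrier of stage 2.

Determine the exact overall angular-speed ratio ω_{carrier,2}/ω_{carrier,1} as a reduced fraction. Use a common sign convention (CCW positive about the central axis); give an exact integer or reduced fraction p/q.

Stage 1: N_ring = 21 + 2·27 = 75
Stage 1: 21(ω_s−ω_c) = −75(ω_r−ω_c),  ω_r=0, ω_c=1
Stage 1: ω_s = 1 − (75/21)(0−1) = 32/7
  ⇒ ω_s¹/ω_c¹ = 32/7
Stage 2: N_ring = 37 + 2·12 = 61
Stage 2: 37(ω_s−ω_c) = −61(ω_r−ω_c),  ω_s=0, ω_r=1
Stage 2: 37(0−ω_c) = −61(1−ω_c)  ⇒  98ω_c = 61  ⇒  ω_c = 61/98
  ⇒ ω_c²/ω_r² = 61/98
Coupling ω_r² = ω_s¹ ⇒ overall = 32/7 × 61/98 = 976/343

976/343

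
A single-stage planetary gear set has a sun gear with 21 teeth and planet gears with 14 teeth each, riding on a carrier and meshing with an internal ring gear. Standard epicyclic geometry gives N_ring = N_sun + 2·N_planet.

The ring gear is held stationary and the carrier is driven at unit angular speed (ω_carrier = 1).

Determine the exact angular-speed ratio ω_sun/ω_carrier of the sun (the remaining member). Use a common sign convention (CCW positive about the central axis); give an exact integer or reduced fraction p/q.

10/3

N_ring = 21 + 2·14 = 49
21(ω_s−ω_c) = −49(ω_r−ω_c),  ω_r=0, ω_c=1
ω_s = 1 − (49/21)(0−1) = 10/3
ω_s/ω_c = 10/3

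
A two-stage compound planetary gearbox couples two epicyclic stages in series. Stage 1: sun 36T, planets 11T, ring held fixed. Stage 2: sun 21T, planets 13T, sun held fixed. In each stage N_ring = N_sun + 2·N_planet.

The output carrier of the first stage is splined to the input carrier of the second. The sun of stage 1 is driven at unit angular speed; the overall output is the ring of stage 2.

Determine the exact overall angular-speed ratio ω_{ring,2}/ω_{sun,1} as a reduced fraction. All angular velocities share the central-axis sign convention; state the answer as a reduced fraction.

Stage 1: N_ring = 36 + 2·11 = 58
Stage 1: 36(ω_s−ω_c) = −58(ω_r−ω_c),  ω_r=0, ω_s=1
Stage 1: 36(1−ω_c) = −58(0−ω_c)  ⇒  94ω_c = 36  ⇒  ω_c = 18/47
  ⇒ ω_c¹/ω_s¹ = 18/47
Stage 2: N_ring = 21 + 2·13 = 47
Stage 2: 21(ω_s−ω_c) = −47(ω_r−ω_c),  ω_s=0, ω_c=1
Stage 2: ω_r = 1 − (21/47)(0−1) = 68/47
  ⇒ ω_r²/ω_c² = 68/47
Coupling ω_c² = ω_c¹ ⇒ overall = 18/47 × 68/47 = 1224/2209

1224/2209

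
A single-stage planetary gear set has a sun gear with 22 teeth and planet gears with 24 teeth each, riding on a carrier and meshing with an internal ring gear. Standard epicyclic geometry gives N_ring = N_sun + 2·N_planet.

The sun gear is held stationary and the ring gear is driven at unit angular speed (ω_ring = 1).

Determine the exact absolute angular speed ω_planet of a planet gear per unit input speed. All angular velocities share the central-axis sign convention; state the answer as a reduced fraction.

N_ring = 22 + 2·24 = 70
22(ω_s−ω_c) = −70(ω_r−ω_c),  ω_s=0, ω_r=1
22(0−ω_c) = −70(1−ω_c)  ⇒  92ω_c = 70  ⇒  ω_c = 35/46
sun–planet: 22·(0−35/46) = −24·(ω_p−ω_c)  ⇒  ω_p−ω_c = −(22/24)·(-35/46) = 385/552
ω_p = 35/46 + 385/552 = 35/24

35/24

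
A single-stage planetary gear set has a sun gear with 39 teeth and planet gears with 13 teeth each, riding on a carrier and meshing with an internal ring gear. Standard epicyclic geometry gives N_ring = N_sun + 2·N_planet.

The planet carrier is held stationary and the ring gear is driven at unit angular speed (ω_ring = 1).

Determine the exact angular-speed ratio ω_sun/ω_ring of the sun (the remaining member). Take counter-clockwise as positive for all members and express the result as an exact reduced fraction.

-5/3

N_ring = 39 + 2·13 = 65
39(ω_s−ω_c) = −65(ω_r−ω_c),  ω_c=0, ω_r=1
ω_s = 0 − (65/39)(1−0) = -5/3
ω_s/ω_r = -5/3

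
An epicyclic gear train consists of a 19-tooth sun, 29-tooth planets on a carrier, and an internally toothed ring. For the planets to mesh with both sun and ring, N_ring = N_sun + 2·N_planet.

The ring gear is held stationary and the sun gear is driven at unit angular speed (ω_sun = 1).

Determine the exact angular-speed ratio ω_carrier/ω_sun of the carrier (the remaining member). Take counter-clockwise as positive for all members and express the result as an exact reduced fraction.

N_ring = 19 + 2·29 = 77
19(ω_s−ω_c) = −77(ω_r−ω_c),  ω_r=0, ω_s=1
19(1−ω_c) = −77(0−ω_c)  ⇒  96ω_c = 19  ⇒  ω_c = 19/96
ω_c/ω_s = 19/96

19/96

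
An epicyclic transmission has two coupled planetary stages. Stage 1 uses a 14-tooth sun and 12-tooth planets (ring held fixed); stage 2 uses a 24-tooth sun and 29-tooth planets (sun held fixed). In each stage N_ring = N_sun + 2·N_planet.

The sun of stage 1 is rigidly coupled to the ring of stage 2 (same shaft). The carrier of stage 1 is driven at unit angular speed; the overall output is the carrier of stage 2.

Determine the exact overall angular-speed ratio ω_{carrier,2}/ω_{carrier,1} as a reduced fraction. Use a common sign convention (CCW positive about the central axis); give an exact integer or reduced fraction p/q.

1066/371

Stage 1: N_ring = 14 + 2·12 = 38
Stage 1: 14(ω_s−ω_c) = −38(ω_r−ω_c),  ω_r=0, ω_c=1
Stage 1: ω_s = 1 − (38/14)(0−1) = 26/7
  ⇒ ω_s¹/ω_c¹ = 26/7
Stage 2: N_ring = 24 + 2·29 = 82
Stage 2: 24(ω_s−ω_c) = −82(ω_r−ω_c),  ω_s=0, ω_r=1
Stage 2: 24(0−ω_c) = −82(1−ω_c)  ⇒  106ω_c = 82  ⇒  ω_c = 41/53
  ⇒ ω_c²/ω_r² = 41/53
Coupling ω_r² = ω_s¹ ⇒ overall = 26/7 × 41/53 = 1066/371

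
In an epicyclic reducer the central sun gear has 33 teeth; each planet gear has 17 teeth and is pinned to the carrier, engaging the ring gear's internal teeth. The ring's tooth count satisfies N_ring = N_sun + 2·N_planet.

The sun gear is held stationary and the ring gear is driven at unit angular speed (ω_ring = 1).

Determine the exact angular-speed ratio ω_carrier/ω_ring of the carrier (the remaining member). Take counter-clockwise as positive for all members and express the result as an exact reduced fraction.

67/100

N_ring = 33 + 2·17 = 67
33(ω_s−ω_c) = −67(ω_r−ω_c),  ω_s=0, ω_r=1
33(0−ω_c) = −67(1−ω_c)  ⇒  100ω_c = 67  ⇒  ω_c = 67/100
ω_c/ω_r = 67/100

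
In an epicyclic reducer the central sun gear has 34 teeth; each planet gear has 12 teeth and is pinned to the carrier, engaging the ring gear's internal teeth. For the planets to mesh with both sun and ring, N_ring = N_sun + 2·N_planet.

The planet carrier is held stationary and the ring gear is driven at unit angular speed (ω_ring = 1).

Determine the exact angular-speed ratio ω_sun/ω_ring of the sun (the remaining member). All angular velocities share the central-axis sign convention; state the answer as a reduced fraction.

-29/17

N_ring = 34 + 2·12 = 58
34(ω_s−ω_c) = −58(ω_r−ω_c),  ω_c=0, ω_r=1
ω_s = 0 − (58/34)(1−0) = -29/17
ω_s/ω_r = -29/17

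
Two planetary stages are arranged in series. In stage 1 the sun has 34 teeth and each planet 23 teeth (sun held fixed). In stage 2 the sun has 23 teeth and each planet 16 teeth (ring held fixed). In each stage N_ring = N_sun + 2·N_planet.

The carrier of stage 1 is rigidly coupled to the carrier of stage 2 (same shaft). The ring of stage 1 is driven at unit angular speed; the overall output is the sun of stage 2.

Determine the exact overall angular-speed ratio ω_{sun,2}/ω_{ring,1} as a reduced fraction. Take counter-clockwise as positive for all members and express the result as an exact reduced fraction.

Stage 1: N_ring = 34 + 2·23 = 80
Stage 1: 34(ω_s−ω_c) = −80(ω_r−ω_c),  ω_s=0, ω_r=1
Stage 1: 34(0−ω_c) = −80(1−ω_c)  ⇒  114ω_c = 80  ⇒  ω_c = 40/57
  ⇒ ω_c¹/ω_r¹ = 40/57
Stage 2: N_ring = 23 + 2·16 = 55
Stage 2: 23(ω_s−ω_c) = −55(ω_r−ω_c),  ω_r=0, ω_c=1
Stage 2: ω_s = 1 − (55/23)(0−1) = 78/23
  ⇒ ω_s²/ω_c² = 78/23
Coupling ω_c² = ω_c¹ ⇒ overall = 40/57 × 78/23 = 1040/437

1040/437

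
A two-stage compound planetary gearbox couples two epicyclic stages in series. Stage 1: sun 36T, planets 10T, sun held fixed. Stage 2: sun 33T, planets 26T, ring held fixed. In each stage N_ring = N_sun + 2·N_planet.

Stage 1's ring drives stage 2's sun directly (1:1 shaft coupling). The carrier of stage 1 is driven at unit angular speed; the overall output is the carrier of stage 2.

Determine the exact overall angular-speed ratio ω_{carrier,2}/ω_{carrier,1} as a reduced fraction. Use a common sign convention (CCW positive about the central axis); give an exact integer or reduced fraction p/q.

759/1652

Stage 1: N_ring = 36 + 2·10 = 56
Stage 1: 36(ω_s−ω_c) = −56(ω_r−ω_c),  ω_s=0, ω_c=1
Stage 1: ω_r = 1 − (36/56)(0−1) = 23/14
  ⇒ ω_r¹/ω_c¹ = 23/14
Stage 2: N_ring = 33 + 2·26 = 85
Stage 2: 33(ω_s−ω_c) = −85(ω_r−ω_c),  ω_r=0, ω_s=1
Stage 2: 33(1−ω_c) = −85(0−ω_c)  ⇒  118ω_c = 33  ⇒  ω_c = 33/118
  ⇒ ω_c²/ω_s² = 33/118
Coupling ω_s² = ω_r¹ ⇒ overall = 23/14 × 33/118 = 759/1652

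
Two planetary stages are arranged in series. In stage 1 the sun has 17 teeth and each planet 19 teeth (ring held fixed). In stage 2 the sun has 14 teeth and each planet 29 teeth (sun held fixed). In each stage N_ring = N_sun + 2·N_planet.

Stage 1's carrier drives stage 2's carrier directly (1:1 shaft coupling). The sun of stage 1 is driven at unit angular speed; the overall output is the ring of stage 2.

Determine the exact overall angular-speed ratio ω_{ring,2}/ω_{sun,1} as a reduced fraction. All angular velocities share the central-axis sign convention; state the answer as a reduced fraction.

Stage 1: N_ring = 17 + 2·19 = 55
Stage 1: 17(ω_s−ω_c) = −55(ω_r−ω_c),  ω_r=0, ω_s=1
Stage 1: 17(1−ω_c) = −55(0−ω_c)  ⇒  72ω_c = 17  ⇒  ω_c = 17/72
  ⇒ ω_c¹/ω_s¹ = 17/72
Stage 2: N_ring = 14 + 2·29 = 72
Stage 2: 14(ω_s−ω_c) = −72(ω_r−ω_c),  ω_s=0, ω_c=1
Stage 2: ω_r = 1 − (14/72)(0−1) = 43/36
  ⇒ ω_r²/ω_c² = 43/36
Coupling ω_c² = ω_c¹ ⇒ overall = 17/72 × 43/36 = 731/2592

731/2592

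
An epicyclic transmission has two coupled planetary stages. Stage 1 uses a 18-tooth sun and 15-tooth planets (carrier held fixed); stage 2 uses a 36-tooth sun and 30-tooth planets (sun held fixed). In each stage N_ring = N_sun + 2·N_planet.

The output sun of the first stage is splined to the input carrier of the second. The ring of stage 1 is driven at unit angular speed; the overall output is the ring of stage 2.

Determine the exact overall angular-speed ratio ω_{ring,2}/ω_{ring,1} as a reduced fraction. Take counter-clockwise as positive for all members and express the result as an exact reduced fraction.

Stage 1: N_ring = 18 + 2·15 = 48
Stage 1: 18(ω_s−ω_c) = −48(ω_r−ω_c),  ω_c=0, ω_r=1
Stage 1: ω_s = 0 − (48/18)(1−0) = -8/3
  ⇒ ω_s¹/ω_r¹ = -8/3
Stage 2: N_ring = 36 + 2·30 = 96
Stage 2: 36(ω_s−ω_c) = −96(ω_r−ω_c),  ω_s=0, ω_c=1
Stage 2: ω_r = 1 − (36/96)(0−1) = 11/8
  ⇒ ω_r²/ω_c² = 11/8
Coupling ω_c² = ω_s¹ ⇒ overall = -8/3 × 11/8 = -11/3

-11/3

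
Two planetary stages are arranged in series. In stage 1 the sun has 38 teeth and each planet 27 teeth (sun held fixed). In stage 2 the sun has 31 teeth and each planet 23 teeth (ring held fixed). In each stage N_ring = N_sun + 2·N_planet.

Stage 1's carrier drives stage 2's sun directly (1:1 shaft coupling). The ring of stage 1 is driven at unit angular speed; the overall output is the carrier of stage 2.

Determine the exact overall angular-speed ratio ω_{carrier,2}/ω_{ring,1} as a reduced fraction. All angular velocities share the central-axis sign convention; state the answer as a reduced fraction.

Stage 1: N_ring = 38 + 2·27 = 92
Stage 1: 38(ω_s−ω_c) = −92(ω_r−ω_c),  ω_s=0, ω_r=1
Stage 1: 38(0−ω_c) = −92(1−ω_c)  ⇒  130ω_c = 92  ⇒  ω_c = 46/65
  ⇒ ω_c¹/ω_r¹ = 46/65
Stage 2: N_ring = 31 + 2·23 = 77
Stage 2: 31(ω_s−ω_c) = −77(ω_r−ω_c),  ω_r=0, ω_s=1
Stage 2: 31(1−ω_c) = −77(0−ω_c)  ⇒  108ω_c = 31  ⇒  ω_c = 31/108
  ⇒ ω_c²/ω_s² = 31/108
Coupling ω_s² = ω_c¹ ⇒ overall = 46/65 × 31/108 = 713/3510

713/3510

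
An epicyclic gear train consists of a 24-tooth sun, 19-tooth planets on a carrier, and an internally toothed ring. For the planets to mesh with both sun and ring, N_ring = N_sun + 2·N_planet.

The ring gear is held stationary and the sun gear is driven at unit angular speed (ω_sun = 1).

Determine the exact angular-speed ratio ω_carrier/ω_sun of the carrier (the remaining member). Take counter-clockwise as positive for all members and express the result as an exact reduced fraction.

12/43

N_ring = 24 + 2·19 = 62
24(ω_s−ω_c) = −62(ω_r−ω_c),  ω_r=0, ω_s=1
24(1−ω_c) = −62(0−ω_c)  ⇒  86ω_c = 24  ⇒  ω_c = 12/43
ω_c/ω_s = 12/43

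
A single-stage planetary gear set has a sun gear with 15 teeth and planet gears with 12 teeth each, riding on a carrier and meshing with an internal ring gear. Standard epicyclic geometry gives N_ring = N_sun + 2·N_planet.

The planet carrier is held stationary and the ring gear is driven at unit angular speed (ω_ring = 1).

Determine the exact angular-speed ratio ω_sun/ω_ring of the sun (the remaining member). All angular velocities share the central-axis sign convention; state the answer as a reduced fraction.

-13/5

N_ring = 15 + 2·12 = 39
15(ω_s−ω_c) = −39(ω_r−ω_c),  ω_c=0, ω_r=1
ω_s = 0 − (39/15)(1−0) = -13/5
ω_s/ω_r = -13/5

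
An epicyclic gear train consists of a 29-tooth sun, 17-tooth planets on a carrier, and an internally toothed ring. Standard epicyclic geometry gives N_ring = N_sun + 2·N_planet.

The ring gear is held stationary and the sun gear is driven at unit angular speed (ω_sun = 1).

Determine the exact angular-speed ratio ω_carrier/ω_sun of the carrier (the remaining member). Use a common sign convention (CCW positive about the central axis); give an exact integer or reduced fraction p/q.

29/92

N_ring = 29 + 2·17 = 63
29(ω_s−ω_c) = −63(ω_r−ω_c),  ω_r=0, ω_s=1
29(1−ω_c) = −63(0−ω_c)  ⇒  92ω_c = 29  ⇒  ω_c = 29/92
ω_c/ω_s = 29/92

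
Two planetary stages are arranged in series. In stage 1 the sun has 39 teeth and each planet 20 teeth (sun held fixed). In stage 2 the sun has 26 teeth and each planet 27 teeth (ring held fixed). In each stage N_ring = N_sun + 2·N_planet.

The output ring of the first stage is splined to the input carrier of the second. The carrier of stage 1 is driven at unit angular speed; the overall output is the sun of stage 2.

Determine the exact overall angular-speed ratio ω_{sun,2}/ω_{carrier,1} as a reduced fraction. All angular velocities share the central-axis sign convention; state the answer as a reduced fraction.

6254/1027

Stage 1: N_ring = 39 + 2·20 = 79
Stage 1: 39(ω_s−ω_c) = −79(ω_r−ω_c),  ω_s=0, ω_c=1
Stage 1: ω_r = 1 − (39/79)(0−1) = 118/79
  ⇒ ω_r¹/ω_c¹ = 118/79
Stage 2: N_ring = 26 + 2·27 = 80
Stage 2: 26(ω_s−ω_c) = −80(ω_r−ω_c),  ω_r=0, ω_c=1
Stage 2: ω_s = 1 − (80/26)(0−1) = 53/13
  ⇒ ω_s²/ω_c² = 53/13
Coupling ω_c² = ω_r¹ ⇒ overall = 118/79 × 53/13 = 6254/1027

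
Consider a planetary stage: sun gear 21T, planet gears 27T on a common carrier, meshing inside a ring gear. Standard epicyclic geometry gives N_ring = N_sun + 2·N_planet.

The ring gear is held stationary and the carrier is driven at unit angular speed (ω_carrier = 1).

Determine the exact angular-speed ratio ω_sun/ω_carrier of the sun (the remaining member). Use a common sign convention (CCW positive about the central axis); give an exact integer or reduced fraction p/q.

N_ring = 21 + 2·27 = 75
21(ω_s−ω_c) = −75(ω_r−ω_c),  ω_r=0, ω_c=1
ω_s = 1 − (75/21)(0−1) = 32/7
ω_s/ω_c = 32/7

32/7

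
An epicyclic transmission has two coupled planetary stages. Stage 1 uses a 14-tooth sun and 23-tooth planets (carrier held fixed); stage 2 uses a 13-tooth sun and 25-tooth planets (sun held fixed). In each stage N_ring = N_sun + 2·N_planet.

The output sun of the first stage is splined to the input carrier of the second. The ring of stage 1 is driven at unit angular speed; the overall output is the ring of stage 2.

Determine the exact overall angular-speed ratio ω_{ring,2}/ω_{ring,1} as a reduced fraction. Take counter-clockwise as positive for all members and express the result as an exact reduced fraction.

-760/147

Stage 1: N_ring = 14 + 2·23 = 60
Stage 1: 14(ω_s−ω_c) = −60(ω_r−ω_c),  ω_c=0, ω_r=1
Stage 1: ω_s = 0 − (60/14)(1−0) = -30/7
  ⇒ ω_s¹/ω_r¹ = -30/7
Stage 2: N_ring = 13 + 2·25 = 63
Stage 2: 13(ω_s−ω_c) = −63(ω_r−ω_c),  ω_s=0, ω_c=1
Stage 2: ω_r = 1 − (13/63)(0−1) = 76/63
  ⇒ ω_r²/ω_c² = 76/63
Coupling ω_c² = ω_s¹ ⇒ overall = -30/7 × 76/63 = -760/147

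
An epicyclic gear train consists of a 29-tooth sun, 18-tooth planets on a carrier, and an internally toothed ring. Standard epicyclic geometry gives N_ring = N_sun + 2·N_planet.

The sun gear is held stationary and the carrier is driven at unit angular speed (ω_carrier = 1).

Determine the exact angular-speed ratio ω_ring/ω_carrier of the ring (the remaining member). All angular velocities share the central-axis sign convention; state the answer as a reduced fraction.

N_ring = 29 + 2·18 = 65
29(ω_s−ω_c) = −65(ω_r−ω_c),  ω_s=0, ω_c=1
ω_r = 1 − (29/65)(0−1) = 94/65
ω_r/ω_c = 94/65

94/65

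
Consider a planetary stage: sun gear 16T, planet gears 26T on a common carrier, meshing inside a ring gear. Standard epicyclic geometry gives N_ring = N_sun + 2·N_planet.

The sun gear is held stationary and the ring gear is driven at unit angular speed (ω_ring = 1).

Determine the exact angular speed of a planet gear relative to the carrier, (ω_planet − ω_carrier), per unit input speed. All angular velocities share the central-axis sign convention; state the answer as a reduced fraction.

N_ring = 16 + 2·26 = 68
16(ω_s−ω_c) = −68(ω_r−ω_c),  ω_s=0, ω_r=1
16(0−ω_c) = −68(1−ω_c)  ⇒  84ω_c = 68  ⇒  ω_c = 17/21
sun–planet: 16·(0−17/21) = −26·(ω_p−ω_c)  ⇒  ω_p−ω_c = −(16/26)·(-17/21) = 136/273

136/273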